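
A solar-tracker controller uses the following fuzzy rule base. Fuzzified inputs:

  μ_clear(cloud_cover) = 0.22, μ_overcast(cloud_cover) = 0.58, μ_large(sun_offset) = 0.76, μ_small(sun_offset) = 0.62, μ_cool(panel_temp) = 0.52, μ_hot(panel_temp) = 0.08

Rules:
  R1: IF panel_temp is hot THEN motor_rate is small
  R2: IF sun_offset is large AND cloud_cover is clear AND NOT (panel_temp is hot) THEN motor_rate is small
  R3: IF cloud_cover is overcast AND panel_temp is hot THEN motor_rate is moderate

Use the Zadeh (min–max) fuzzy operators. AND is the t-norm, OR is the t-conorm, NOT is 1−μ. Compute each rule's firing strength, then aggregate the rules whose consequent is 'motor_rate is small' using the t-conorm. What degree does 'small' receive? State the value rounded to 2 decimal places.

0.22

R1: hot=0.08 → w = 0.08
R2: large=0.76, clear=0.22, ¬hot=1−0.08=0.92; AND[min(a, b)] → w = 0.22
R3: overcast=0.58, hot=0.08; AND[min(a, b)] → w = 0.08
Rules with consequent 'small': {R1, R2} → strengths 0.08, 0.22
Aggregate via t-conorm [max(a, b)]: 0.22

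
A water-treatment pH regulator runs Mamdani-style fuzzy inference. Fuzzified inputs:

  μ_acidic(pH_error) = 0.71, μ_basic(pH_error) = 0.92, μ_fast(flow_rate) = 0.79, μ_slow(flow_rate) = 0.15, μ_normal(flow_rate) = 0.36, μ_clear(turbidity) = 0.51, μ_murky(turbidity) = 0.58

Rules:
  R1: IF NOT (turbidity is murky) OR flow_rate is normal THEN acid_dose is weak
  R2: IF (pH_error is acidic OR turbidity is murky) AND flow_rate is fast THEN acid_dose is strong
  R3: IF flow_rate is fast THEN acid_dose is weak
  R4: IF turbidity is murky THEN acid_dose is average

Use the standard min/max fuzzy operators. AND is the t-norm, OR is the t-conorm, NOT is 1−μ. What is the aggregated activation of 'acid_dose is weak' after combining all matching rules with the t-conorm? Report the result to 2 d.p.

0.79

R1: ¬murky=1−0.58=0.42, normal=0.36; OR[max(a, b)] → w = 0.42
R2: (acidic=0.71 OR murky=0.58) = 0.71; AND[min(a, b)] with fast=0.79 → w = 0.71
R3: fast=0.79 → w = 0.79
R4: murky=0.58 → w = 0.58
Rules with consequent 'weak': {R1, R3} → strengths 0.42, 0.79
Aggregate via t-conorm [max(a, b)]: 0.79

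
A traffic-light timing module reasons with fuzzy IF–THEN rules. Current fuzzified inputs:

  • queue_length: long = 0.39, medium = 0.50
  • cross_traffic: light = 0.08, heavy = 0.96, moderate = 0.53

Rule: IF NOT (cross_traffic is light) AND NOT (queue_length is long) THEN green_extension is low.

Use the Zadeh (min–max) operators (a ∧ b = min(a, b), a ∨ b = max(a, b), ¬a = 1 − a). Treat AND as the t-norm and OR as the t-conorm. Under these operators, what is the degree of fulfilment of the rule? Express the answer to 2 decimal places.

firing strength: ¬light=1−0.08=0.92, ¬long=1−0.39=0.61; AND[min(a, b)] → w = 0.61

0.61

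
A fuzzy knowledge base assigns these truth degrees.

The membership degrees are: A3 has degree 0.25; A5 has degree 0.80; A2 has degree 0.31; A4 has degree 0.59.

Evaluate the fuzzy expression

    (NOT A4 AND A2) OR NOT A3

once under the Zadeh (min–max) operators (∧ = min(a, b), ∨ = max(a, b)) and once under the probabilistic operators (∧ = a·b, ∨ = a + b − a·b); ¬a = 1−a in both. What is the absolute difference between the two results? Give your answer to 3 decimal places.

Under Zadeh (min–max):
  NOT A4 = 1 − 0.59 = 0.41
  NOT A4 AND A2 = min(a, b) on (0.41, 0.31) = 0.31
  NOT A3 = 1 − 0.25 = 0.75
  (NOT A4 AND A2) OR NOT A3 = max(a, b) on (0.31, 0.75) = 0.75
  → value = 0.7500
Under probabilistic:
  NOT A4 = 1 − 0.5900 = 0.4100
  NOT A4 AND A2 = a·b on (0.4100, 0.3100) = 0.1271
  NOT A3 = 1 − 0.2500 = 0.7500
  (NOT A4 AND A2) OR NOT A3 = a + b − a·b on (0.1271, 0.7500) = 0.7818
  → value = 0.7818
|0.7500 − 0.7818| = 0.032

0.032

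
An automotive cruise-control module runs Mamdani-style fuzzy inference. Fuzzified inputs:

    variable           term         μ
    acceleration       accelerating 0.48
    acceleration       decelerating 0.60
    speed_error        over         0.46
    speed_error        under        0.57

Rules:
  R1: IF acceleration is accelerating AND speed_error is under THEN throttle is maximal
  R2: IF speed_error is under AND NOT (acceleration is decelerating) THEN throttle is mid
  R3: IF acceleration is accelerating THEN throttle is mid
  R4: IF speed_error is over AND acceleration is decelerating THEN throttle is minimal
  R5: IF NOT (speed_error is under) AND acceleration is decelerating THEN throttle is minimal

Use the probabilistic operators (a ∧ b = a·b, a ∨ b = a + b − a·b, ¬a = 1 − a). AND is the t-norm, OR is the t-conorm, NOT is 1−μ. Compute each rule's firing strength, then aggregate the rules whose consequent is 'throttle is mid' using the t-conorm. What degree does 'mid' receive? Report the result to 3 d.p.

0.599

R1: accelerating=0.48, under=0.57; AND[a·b] → w = 0.2736
R2: under=0.57, ¬decelerating=1−0.60=0.40; AND[a·b] → w = 0.2280
R3: accelerating=0.48 → w = 0.4800
R4: over=0.46, decelerating=0.60; AND[a·b] → w = 0.2760
R5: ¬under=1−0.57=0.43, decelerating=0.60; AND[a·b] → w = 0.2580
Rules with consequent 'mid': {R2, R3} → strengths 0.2280, 0.4800
Aggregate via t-conorm [a + b − a·b]: 0.5986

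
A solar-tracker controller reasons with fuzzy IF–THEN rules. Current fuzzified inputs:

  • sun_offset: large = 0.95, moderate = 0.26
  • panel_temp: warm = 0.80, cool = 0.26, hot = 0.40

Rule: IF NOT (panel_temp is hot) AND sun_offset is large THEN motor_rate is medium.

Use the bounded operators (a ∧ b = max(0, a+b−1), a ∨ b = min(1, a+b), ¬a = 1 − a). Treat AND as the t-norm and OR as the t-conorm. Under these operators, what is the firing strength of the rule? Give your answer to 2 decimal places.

firing strength: ¬hot=1−0.40=0.60, large=0.95; AND[max(0, a+b−1)] → w = 0.55

0.55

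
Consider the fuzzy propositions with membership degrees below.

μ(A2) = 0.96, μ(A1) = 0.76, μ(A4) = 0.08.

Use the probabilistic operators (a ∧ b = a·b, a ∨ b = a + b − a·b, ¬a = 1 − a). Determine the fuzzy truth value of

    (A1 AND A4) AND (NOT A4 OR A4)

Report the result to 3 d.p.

0.056

A1 AND A4 = a·b on (0.7600, 0.0800) = 0.0608
NOT A4 = 1 − 0.0800 = 0.9200
NOT A4 OR A4 = a + b − a·b on (0.9200, 0.0800) = 0.9264
(A1 AND A4) AND (NOT A4 OR A4) = a·b on (0.0608, 0.9264) = 0.0563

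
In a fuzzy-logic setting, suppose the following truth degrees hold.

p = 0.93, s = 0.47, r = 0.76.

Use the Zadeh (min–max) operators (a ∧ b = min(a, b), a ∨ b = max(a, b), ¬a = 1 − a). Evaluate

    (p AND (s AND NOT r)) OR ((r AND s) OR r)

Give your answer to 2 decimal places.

NOT r = 1 − 0.76 = 0.24
s AND NOT r = min(a, b) on (0.47, 0.24) = 0.24
p AND (s AND NOT r) = min(a, b) on (0.93, 0.24) = 0.24
r AND s = min(a, b) on (0.76, 0.47) = 0.47
(r AND s) OR r = max(a, b) on (0.47, 0.76) = 0.76
(p AND (s AND NOT r)) OR ((r AND s) OR r) = max(a, b) on (0.24, 0.76) = 0.76

0.76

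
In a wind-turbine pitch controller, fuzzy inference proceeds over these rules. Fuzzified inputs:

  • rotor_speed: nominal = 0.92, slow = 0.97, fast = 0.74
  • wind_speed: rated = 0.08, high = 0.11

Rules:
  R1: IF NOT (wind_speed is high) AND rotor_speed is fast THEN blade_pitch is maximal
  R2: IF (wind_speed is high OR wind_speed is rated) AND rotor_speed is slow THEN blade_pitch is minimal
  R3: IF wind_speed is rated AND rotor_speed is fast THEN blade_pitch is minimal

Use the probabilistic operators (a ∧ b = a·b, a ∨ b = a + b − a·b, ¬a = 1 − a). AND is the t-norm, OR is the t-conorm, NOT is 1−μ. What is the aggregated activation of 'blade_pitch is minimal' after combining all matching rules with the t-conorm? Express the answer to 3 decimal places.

R1: ¬high=1−0.11=0.89, fast=0.74; AND[a·b] → w = 0.6586
R2: (high=0.11 OR rated=0.08) = 0.1812; AND[a·b] with slow=0.97 → w = 0.1758
R3: rated=0.08, fast=0.74; AND[a·b] → w = 0.0592
Rules with consequent 'minimal': {R2, R3} → strengths 0.1758, 0.0592
Aggregate via t-conorm [a + b − a·b]: 0.2246

0.225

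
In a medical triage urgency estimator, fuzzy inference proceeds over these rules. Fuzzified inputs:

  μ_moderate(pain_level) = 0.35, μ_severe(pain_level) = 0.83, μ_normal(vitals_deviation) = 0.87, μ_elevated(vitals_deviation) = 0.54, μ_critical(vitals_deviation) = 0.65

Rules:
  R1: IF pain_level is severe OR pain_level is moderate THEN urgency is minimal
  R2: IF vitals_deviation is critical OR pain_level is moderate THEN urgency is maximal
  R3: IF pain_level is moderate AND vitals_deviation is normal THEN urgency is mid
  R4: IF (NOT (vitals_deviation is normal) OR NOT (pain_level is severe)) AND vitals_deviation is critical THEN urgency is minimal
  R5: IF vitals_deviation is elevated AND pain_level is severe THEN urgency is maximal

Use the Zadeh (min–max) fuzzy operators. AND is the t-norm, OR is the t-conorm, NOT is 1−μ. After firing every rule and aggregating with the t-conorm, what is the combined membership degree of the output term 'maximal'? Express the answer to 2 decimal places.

R1: severe=0.83, moderate=0.35; OR[max(a, b)] → w = 0.83
R2: critical=0.65, moderate=0.35; OR[max(a, b)] → w = 0.65
R3: moderate=0.35, normal=0.87; AND[min(a, b)] → w = 0.35
R4: (¬normal=1−0.87=0.13 OR ¬severe=1−0.83=0.17) = 0.17; AND[min(a, b)] with critical=0.65 → w = 0.17
R5: elevated=0.54, severe=0.83; AND[min(a, b)] → w = 0.54
Rules with consequent 'maximal': {R2, R5} → strengths 0.65, 0.54
Aggregate via t-conorm [max(a, b)]: 0.65

0.65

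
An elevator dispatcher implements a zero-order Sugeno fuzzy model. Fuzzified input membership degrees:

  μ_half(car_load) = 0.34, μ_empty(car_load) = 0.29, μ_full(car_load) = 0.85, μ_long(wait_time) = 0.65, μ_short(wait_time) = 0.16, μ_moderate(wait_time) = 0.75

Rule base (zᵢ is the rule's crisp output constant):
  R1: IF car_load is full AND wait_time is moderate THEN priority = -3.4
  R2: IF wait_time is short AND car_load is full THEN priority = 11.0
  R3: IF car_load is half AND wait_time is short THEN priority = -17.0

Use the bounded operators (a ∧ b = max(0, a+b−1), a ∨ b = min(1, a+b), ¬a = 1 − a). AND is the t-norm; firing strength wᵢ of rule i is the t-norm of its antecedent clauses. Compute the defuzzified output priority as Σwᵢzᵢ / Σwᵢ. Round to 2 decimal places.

-3.16

R1 (z=-3.4): full=0.85, moderate=0.75; AND[max(0, a+b−1)] → w = 0.60
R2 (z=11.0): short=0.16, full=0.85; AND[max(0, a+b−1)] → w = 0.01
R3 (z=-17.0): half=0.34, short=0.16; AND[max(0, a+b−1)] → w = 0.00
Weighted average = (0.60·-3.4 + 0.01·11.0 + 0.00·-17.0) / (0.60 + 0.01 + 0.00)
  = -1.9300 / 0.6100 = -3.16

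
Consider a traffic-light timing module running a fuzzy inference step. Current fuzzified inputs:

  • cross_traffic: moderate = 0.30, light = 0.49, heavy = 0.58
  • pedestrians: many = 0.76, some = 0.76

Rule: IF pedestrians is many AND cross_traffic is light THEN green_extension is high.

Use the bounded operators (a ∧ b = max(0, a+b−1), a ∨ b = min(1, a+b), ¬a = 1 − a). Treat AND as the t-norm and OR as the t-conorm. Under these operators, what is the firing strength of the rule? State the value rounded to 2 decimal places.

firing strength: many=0.76, light=0.49; AND[max(0, a+b−1)] → w = 0.25

0.25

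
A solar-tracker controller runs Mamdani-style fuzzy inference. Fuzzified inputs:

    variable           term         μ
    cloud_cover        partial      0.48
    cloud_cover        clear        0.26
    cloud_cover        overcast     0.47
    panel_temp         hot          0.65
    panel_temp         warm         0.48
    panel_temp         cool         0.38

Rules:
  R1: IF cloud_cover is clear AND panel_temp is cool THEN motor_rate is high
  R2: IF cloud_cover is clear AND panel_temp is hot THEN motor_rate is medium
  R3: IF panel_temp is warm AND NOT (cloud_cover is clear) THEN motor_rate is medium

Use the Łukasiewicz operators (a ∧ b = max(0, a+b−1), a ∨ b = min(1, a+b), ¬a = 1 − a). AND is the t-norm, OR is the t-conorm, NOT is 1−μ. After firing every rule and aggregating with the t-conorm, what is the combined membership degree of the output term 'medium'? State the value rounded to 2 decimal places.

R1: clear=0.26, cool=0.38; AND[max(0, a+b−1)] → w = 0.00
R2: clear=0.26, hot=0.65; AND[max(0, a+b−1)] → w = 0.00
R3: warm=0.48, ¬clear=1−0.26=0.74; AND[max(0, a+b−1)] → w = 0.22
Rules with consequent 'medium': {R2, R3} → strengths 0.00, 0.22
Aggregate via t-conorm [min(1, a+b)]: 0.22

0.22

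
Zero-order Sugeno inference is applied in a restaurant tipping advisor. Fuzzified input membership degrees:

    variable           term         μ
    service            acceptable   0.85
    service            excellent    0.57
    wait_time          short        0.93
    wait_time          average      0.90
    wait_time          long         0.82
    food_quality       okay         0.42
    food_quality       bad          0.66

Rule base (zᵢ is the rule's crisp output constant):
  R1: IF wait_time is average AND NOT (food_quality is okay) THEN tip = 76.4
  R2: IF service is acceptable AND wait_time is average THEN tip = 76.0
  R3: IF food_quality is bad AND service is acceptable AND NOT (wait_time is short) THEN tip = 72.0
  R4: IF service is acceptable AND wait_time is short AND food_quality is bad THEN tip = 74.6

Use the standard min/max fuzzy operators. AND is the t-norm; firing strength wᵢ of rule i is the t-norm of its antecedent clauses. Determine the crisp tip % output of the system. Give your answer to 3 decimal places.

75.550

R1 (z=76.4): average=0.90, ¬okay=1−0.42=0.58; AND[min(a, b)] → w = 0.58
R2 (z=76.0): acceptable=0.85, average=0.90; AND[min(a, b)] → w = 0.85
R3 (z=72.0): bad=0.66, acceptable=0.85, ¬short=1−0.93=0.07; AND[min(a, b)] → w = 0.07
R4 (z=74.6): acceptable=0.85, short=0.93, bad=0.66; AND[min(a, b)] → w = 0.66
Weighted average = (0.58·76.4 + 0.85·76.0 + 0.07·72.0 + 0.66·74.6) / (0.58 + 0.85 + 0.07 + 0.66)
  = 163.1880 / 2.1600 = 75.550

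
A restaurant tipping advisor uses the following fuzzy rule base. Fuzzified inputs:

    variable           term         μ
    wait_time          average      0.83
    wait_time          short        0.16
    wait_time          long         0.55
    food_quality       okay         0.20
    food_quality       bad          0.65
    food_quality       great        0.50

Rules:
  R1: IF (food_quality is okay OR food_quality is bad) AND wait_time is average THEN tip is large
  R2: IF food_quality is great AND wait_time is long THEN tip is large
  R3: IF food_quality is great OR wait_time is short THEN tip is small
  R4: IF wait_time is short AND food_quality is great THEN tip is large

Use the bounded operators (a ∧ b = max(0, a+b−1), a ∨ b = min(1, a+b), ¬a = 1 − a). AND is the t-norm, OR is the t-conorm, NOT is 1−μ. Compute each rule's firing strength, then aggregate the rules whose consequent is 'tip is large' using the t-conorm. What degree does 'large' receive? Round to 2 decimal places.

R1: (okay=0.20 OR bad=0.65) = 0.85; AND[max(0, a+b−1)] with average=0.83 → w = 0.68
R2: great=0.50, long=0.55; AND[max(0, a+b−1)] → w = 0.05
R3: great=0.50, short=0.16; OR[min(1, a+b)] → w = 0.66
R4: short=0.16, great=0.50; AND[max(0, a+b−1)] → w = 0.00
Rules with consequent 'large': {R1, R2, R4} → strengths 0.68, 0.05, 0.00
Aggregate via t-conorm [min(1, a+b)]: 0.73

0.73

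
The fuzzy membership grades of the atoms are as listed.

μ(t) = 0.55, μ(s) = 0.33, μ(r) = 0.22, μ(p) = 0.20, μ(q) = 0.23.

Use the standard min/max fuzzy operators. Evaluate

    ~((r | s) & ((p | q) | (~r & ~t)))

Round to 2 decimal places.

0.67

r | s = max(a, b) on (0.22, 0.33) = 0.33
p | q = max(a, b) on (0.20, 0.23) = 0.23
~r = 1 − 0.22 = 0.78
~t = 1 − 0.55 = 0.45
~r & ~t = min(a, b) on (0.78, 0.45) = 0.45
(p | q) | (~r & ~t) = max(a, b) on (0.23, 0.45) = 0.45
(r | s) & ((p | q) | (~r & ~t)) = min(a, b) on (0.33, 0.45) = 0.33
~((r | s) & ((p | q) | (~r & ~t))) = 1 − 0.33 = 0.67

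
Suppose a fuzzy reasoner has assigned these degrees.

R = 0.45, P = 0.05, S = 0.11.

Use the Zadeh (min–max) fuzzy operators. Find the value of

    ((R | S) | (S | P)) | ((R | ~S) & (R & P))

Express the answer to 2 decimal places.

0.45

R | S = max(a, b) on (0.45, 0.11) = 0.45
S | P = max(a, b) on (0.11, 0.05) = 0.11
(R | S) | (S | P) = max(a, b) on (0.45, 0.11) = 0.45
~S = 1 − 0.11 = 0.89
R | ~S = max(a, b) on (0.45, 0.89) = 0.89
R & P = min(a, b) on (0.45, 0.05) = 0.05
(R | ~S) & (R & P) = min(a, b) on (0.89, 0.05) = 0.05
((R | S) | (S | P)) | ((R | ~S) & (R & P)) = max(a, b) on (0.45, 0.05) = 0.45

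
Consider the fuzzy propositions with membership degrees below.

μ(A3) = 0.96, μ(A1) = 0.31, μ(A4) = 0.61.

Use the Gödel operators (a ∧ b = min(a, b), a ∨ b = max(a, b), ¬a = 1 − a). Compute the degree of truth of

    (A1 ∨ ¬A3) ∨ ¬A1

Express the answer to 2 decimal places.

¬A3 = 1 − 0.96 = 0.04
A1 ∨ ¬A3 = max(a, b) on (0.31, 0.04) = 0.31
¬A1 = 1 − 0.31 = 0.69
(A1 ∨ ¬A3) ∨ ¬A1 = max(a, b) on (0.31, 0.69) = 0.69

0.69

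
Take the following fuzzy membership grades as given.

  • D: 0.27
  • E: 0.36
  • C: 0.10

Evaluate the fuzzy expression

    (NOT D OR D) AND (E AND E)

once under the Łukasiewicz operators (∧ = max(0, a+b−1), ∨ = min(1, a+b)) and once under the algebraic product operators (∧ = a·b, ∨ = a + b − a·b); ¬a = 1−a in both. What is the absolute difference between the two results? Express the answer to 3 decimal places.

0.104

Under Łukasiewicz:
  NOT D = 1 − 0.27 = 0.73
  NOT D OR D = min(1, a+b) on (0.73, 0.27) = 1.00
  E AND E = max(0, a+b−1) on (0.36, 0.36) = 0.00
  (NOT D OR D) AND (E AND E) = max(0, a+b−1) on (1.00, 0.00) = 0.00
  → value = 0.0000
Under algebraic product:
  NOT D = 1 − 0.2700 = 0.7300
  NOT D OR D = a + b − a·b on (0.7300, 0.2700) = 0.8029
  E AND E = a·b on (0.3600, 0.3600) = 0.1296
  (NOT D OR D) AND (E AND E) = a·b on (0.8029, 0.1296) = 0.1041
  → value = 0.1041
|0.0000 − 0.1041| = 0.104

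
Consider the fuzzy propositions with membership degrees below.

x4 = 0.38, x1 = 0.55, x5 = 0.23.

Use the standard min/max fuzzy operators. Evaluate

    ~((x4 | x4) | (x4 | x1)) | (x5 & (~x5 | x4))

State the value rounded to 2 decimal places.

x4 | x4 = max(a, b) on (0.38, 0.38) = 0.38
x4 | x1 = max(a, b) on (0.38, 0.55) = 0.55
(x4 | x4) | (x4 | x1) = max(a, b) on (0.38, 0.55) = 0.55
~((x4 | x4) | (x4 | x1)) = 1 − 0.55 = 0.45
~x5 = 1 − 0.23 = 0.77
~x5 | x4 = max(a, b) on (0.77, 0.38) = 0.77
x5 & (~x5 | x4) = min(a, b) on (0.23, 0.77) = 0.23
~((x4 | x4) | (x4 | x1)) | (x5 & (~x5 | x4)) = max(a, b) on (0.45, 0.23) = 0.45

0.45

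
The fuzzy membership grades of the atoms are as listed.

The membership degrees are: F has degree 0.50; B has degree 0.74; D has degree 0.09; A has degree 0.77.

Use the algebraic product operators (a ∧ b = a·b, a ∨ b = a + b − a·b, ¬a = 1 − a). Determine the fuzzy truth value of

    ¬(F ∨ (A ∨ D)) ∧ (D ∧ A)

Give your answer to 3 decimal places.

0.007

A ∨ D = a + b − a·b on (0.7700, 0.0900) = 0.7907
F ∨ (A ∨ D) = a + b − a·b on (0.5000, 0.7907) = 0.8953
¬(F ∨ (A ∨ D)) = 1 − 0.8953 = 0.1047
D ∧ A = a·b on (0.0900, 0.7700) = 0.0693
¬(F ∨ (A ∨ D)) ∧ (D ∧ A) = a·b on (0.1047, 0.0693) = 0.0073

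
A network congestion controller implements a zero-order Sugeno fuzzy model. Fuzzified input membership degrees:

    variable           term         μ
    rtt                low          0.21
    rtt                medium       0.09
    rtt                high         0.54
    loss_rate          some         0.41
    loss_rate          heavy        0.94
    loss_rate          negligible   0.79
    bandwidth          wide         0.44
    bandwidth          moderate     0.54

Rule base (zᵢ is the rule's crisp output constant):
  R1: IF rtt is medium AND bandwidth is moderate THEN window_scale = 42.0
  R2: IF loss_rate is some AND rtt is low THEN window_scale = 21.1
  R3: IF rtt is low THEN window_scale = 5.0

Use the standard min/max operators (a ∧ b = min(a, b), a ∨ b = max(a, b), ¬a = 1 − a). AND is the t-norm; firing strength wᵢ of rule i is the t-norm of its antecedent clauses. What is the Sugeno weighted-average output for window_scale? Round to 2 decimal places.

R1 (z=42.0): medium=0.09, moderate=0.54; AND[min(a, b)] → w = 0.09
R2 (z=21.1): some=0.41, low=0.21; AND[min(a, b)] → w = 0.21
R3 (z=5.0): low=0.21 → w = 0.21
Weighted average = (0.09·42.0 + 0.21·21.1 + 0.21·5.0) / (0.09 + 0.21 + 0.21)
  = 9.2610 / 0.5100 = 18.16

18.16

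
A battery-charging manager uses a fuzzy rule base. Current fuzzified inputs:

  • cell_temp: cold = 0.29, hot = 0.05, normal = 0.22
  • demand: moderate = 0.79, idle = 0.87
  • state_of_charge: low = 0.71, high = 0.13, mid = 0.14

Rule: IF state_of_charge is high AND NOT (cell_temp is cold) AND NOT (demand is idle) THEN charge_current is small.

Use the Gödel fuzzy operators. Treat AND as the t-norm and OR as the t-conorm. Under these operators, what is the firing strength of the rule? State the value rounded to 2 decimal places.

0.13

firing strength: high=0.13, ¬cold=1−0.29=0.71, ¬idle=1−0.87=0.13; AND[min(a, b)] → w = 0.13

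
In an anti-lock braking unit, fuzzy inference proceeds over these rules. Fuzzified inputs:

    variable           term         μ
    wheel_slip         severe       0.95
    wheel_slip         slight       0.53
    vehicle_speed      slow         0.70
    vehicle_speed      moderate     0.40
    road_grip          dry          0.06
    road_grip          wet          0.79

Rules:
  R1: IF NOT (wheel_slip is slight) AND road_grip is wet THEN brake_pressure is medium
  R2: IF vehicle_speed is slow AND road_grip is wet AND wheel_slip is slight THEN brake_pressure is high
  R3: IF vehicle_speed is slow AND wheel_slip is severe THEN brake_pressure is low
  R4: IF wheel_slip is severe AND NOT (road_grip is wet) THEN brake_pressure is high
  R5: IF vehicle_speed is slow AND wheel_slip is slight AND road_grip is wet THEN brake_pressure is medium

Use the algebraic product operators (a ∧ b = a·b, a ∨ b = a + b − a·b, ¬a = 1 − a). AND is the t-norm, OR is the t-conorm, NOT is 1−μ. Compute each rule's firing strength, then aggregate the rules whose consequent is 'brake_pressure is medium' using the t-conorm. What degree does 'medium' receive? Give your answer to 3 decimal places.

R1: ¬slight=1−0.53=0.47, wet=0.79; AND[a·b] → w = 0.3713
R2: slow=0.70, wet=0.79, slight=0.53; AND[a·b] → w = 0.2931
R3: slow=0.70, severe=0.95; AND[a·b] → w = 0.6650
R4: severe=0.95, ¬wet=1−0.79=0.21; AND[a·b] → w = 0.1995
R5: slow=0.70, slight=0.53, wet=0.79; AND[a·b] → w = 0.2931
Rules with consequent 'medium': {R1, R5} → strengths 0.3713, 0.2931
Aggregate via t-conorm [a + b − a·b]: 0.5556

0.556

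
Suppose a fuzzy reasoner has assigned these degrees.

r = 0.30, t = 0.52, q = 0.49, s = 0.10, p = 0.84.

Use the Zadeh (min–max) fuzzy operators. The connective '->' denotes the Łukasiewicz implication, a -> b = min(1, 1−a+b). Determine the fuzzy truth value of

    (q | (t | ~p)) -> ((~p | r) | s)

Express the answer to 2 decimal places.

~p = 1 − 0.84 = 0.16
t | ~p = max(a, b) on (0.52, 0.16) = 0.52
q | (t | ~p) = max(a, b) on (0.49, 0.52) = 0.52
~p = 1 − 0.84 = 0.16
~p | r = max(a, b) on (0.16, 0.30) = 0.30
(~p | r) | s = max(a, b) on (0.30, 0.10) = 0.30
(q | (t | ~p)) -> ((~p | r) | s)  [Łukasiewicz: min(1, 1−a+b)] with a=0.52, b=0.30 → 0.78

0.78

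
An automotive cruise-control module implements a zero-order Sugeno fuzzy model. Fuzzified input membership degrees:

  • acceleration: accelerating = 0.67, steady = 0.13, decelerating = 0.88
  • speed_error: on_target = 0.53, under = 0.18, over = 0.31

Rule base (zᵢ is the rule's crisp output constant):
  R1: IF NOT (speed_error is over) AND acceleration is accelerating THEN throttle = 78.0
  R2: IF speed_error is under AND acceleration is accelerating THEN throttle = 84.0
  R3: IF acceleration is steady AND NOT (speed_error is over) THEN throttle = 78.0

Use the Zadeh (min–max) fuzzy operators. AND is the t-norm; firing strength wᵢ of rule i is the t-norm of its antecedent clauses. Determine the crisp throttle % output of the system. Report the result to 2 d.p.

R1 (z=78.0): ¬over=1−0.31=0.69, accelerating=0.67; AND[min(a, b)] → w = 0.67
R2 (z=84.0): under=0.18, accelerating=0.67; AND[min(a, b)] → w = 0.18
R3 (z=78.0): steady=0.13, ¬over=1−0.31=0.69; AND[min(a, b)] → w = 0.13
Weighted average = (0.67·78.0 + 0.18·84.0 + 0.13·78.0) / (0.67 + 0.18 + 0.13)
  = 77.5200 / 0.9800 = 79.10

79.10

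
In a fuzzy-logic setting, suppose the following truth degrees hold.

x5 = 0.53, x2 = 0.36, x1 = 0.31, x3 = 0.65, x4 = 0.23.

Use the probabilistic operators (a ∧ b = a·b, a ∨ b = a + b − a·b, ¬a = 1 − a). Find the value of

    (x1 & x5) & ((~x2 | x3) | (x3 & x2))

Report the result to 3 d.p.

x1 & x5 = a·b on (0.3100, 0.5300) = 0.1643
~x2 = 1 − 0.3600 = 0.6400
~x2 | x3 = a + b − a·b on (0.6400, 0.6500) = 0.8740
x3 & x2 = a·b on (0.6500, 0.3600) = 0.2340
(~x2 | x3) | (x3 & x2) = a + b − a·b on (0.8740, 0.2340) = 0.9035
(x1 & x5) & ((~x2 | x3) | (x3 & x2)) = a·b on (0.1643, 0.9035) = 0.1484

0.148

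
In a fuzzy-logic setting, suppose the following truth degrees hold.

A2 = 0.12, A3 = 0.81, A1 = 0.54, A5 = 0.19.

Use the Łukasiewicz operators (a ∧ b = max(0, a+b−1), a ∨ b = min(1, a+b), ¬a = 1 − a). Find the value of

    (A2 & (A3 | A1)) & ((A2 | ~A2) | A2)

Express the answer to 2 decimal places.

A3 | A1 = min(1, a+b) on (0.81, 0.54) = 1.00
A2 & (A3 | A1) = max(0, a+b−1) on (0.12, 1.00) = 0.12
~A2 = 1 − 0.12 = 0.88
A2 | ~A2 = min(1, a+b) on (0.12, 0.88) = 1.00
(A2 | ~A2) | A2 = min(1, a+b) on (1.00, 0.12) = 1.00
(A2 & (A3 | A1)) & ((A2 | ~A2) | A2) = max(0, a+b−1) on (0.12, 1.00) = 0.12

0.12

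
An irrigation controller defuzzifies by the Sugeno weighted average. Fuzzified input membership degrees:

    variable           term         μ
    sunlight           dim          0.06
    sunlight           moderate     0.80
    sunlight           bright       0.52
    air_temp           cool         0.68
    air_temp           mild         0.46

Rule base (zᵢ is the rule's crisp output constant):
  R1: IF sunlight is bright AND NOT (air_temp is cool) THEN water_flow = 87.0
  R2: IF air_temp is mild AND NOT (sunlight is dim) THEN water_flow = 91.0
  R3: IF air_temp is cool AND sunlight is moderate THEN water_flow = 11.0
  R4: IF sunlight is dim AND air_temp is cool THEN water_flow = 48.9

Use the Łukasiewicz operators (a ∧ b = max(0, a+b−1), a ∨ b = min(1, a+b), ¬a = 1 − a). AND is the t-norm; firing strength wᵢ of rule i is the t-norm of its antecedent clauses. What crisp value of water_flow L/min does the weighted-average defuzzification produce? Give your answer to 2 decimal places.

R1 (z=87.0): bright=0.52, ¬cool=1−0.68=0.32; AND[max(0, a+b−1)] → w = 0.00
R2 (z=91.0): mild=0.46, ¬dim=1−0.06=0.94; AND[max(0, a+b−1)] → w = 0.40
R3 (z=11.0): cool=0.68, moderate=0.80; AND[max(0, a+b−1)] → w = 0.48
R4 (z=48.9): dim=0.06, cool=0.68; AND[max(0, a+b−1)] → w = 0.00
Weighted average = (0.00·87.0 + 0.40·91.0 + 0.48·11.0 + 0.00·48.9) / (0.00 + 0.40 + 0.48 + 0.00)
  = 41.6800 / 0.8800 = 47.36

47.36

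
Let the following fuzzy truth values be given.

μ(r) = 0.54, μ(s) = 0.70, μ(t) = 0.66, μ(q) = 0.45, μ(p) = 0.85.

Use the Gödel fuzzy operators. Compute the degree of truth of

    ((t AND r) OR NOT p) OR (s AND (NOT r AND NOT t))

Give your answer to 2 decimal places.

0.54

t AND r = min(a, b) on (0.66, 0.54) = 0.54
NOT p = 1 − 0.85 = 0.15
(t AND r) OR NOT p = max(a, b) on (0.54, 0.15) = 0.54
NOT r = 1 − 0.54 = 0.46
NOT t = 1 − 0.66 = 0.34
NOT r AND NOT t = min(a, b) on (0.46, 0.34) = 0.34
s AND (NOT r AND NOT t) = min(a, b) on (0.70, 0.34) = 0.34
((t AND r) OR NOT p) OR (s AND (NOT r AND NOT t)) = max(a, b) on (0.54, 0.34) = 0.54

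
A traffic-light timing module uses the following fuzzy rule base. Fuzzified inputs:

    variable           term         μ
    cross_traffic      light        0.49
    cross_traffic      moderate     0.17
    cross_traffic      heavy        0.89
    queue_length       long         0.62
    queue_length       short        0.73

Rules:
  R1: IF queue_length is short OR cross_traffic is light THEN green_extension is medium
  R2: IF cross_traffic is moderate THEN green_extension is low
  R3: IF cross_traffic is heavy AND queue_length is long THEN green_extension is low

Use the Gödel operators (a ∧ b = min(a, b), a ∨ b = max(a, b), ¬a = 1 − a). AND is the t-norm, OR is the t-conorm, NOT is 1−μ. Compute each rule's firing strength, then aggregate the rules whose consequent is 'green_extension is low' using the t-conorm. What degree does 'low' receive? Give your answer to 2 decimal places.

R1: short=0.73, light=0.49; OR[max(a, b)] → w = 0.73
R2: moderate=0.17 → w = 0.17
R3: heavy=0.89, long=0.62; AND[min(a, b)] → w = 0.62
Rules with consequent 'low': {R2, R3} → strengths 0.17, 0.62
Aggregate via t-conorm [max(a, b)]: 0.62

0.62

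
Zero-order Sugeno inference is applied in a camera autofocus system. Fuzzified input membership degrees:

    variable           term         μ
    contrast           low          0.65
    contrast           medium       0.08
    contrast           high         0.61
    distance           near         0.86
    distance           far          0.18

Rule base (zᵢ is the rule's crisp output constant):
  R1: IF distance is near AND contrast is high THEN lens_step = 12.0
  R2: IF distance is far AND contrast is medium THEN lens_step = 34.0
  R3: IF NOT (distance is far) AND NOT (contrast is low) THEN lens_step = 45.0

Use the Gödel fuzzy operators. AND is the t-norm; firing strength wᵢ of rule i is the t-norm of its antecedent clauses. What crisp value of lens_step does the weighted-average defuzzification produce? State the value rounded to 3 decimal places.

24.798

R1 (z=12.0): near=0.86, high=0.61; AND[min(a, b)] → w = 0.61
R2 (z=34.0): far=0.18, medium=0.08; AND[min(a, b)] → w = 0.08
R3 (z=45.0): ¬far=1−0.18=0.82, ¬low=1−0.65=0.35; AND[min(a, b)] → w = 0.35
Weighted average = (0.61·12.0 + 0.08·34.0 + 0.35·45.0) / (0.61 + 0.08 + 0.35)
  = 25.7900 / 1.0400 = 24.798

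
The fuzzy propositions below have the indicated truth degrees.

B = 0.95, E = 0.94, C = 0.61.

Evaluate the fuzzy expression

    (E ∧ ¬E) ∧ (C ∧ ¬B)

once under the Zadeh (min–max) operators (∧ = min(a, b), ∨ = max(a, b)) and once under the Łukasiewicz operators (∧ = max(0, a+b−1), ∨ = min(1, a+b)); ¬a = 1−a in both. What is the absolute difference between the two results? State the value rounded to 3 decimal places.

0.050

Under Zadeh (min–max):
  ¬E = 1 − 0.94 = 0.06
  E ∧ ¬E = min(a, b) on (0.94, 0.06) = 0.06
  ¬B = 1 − 0.95 = 0.05
  C ∧ ¬B = min(a, b) on (0.61, 0.05) = 0.05
  (E ∧ ¬E) ∧ (C ∧ ¬B) = min(a, b) on (0.06, 0.05) = 0.05
  → value = 0.0500
Under Łukasiewicz:
  ¬E = 1 − 0.94 = 0.06
  E ∧ ¬E = max(0, a+b−1) on (0.94, 0.06) = 0.00
  ¬B = 1 − 0.95 = 0.05
  C ∧ ¬B = max(0, a+b−1) on (0.61, 0.05) = 0.00
  (E ∧ ¬E) ∧ (C ∧ ¬B) = max(0, a+b−1) on (0.00, 0.00) = 0.00
  → value = 0.0000
|0.0500 − 0.0000| = 0.050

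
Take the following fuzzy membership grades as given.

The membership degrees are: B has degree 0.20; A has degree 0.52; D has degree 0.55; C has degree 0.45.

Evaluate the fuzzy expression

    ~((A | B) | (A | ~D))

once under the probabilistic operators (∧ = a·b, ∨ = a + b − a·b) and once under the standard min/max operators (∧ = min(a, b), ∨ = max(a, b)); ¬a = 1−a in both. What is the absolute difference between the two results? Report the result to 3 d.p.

Under probabilistic:
  A | B = a + b − a·b on (0.5200, 0.2000) = 0.6160
  ~D = 1 − 0.5500 = 0.4500
  A | ~D = a + b − a·b on (0.5200, 0.4500) = 0.7360
  (A | B) | (A | ~D) = a + b − a·b on (0.6160, 0.7360) = 0.8986
  ~((A | B) | (A | ~D)) = 1 − 0.8986 = 0.1014
  → value = 0.1014
Under standard min/max:
  A | B = max(a, b) on (0.52, 0.20) = 0.52
  ~D = 1 − 0.55 = 0.45
  A | ~D = max(a, b) on (0.52, 0.45) = 0.52
  (A | B) | (A | ~D) = max(a, b) on (0.52, 0.52) = 0.52
  ~((A | B) | (A | ~D)) = 1 − 0.52 = 0.48
  → value = 0.4800
|0.1014 − 0.4800| = 0.379

0.379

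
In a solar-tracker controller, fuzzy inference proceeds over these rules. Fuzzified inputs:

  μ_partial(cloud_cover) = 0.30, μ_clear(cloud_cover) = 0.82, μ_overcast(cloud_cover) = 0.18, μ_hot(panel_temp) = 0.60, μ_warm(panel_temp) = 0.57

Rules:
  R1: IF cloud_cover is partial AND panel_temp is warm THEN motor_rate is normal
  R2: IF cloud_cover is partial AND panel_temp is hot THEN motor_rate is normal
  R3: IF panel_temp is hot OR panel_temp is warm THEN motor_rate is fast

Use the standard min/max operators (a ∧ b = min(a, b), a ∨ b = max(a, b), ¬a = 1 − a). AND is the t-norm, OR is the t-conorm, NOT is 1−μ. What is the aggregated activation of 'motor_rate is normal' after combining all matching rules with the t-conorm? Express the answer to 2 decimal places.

0.30

R1: partial=0.30, warm=0.57; AND[min(a, b)] → w = 0.30
R2: partial=0.30, hot=0.60; AND[min(a, b)] → w = 0.30
R3: hot=0.60, warm=0.57; OR[max(a, b)] → w = 0.60
Rules with consequent 'normal': {R1, R2} → strengths 0.30, 0.30
Aggregate via t-conorm [max(a, b)]: 0.30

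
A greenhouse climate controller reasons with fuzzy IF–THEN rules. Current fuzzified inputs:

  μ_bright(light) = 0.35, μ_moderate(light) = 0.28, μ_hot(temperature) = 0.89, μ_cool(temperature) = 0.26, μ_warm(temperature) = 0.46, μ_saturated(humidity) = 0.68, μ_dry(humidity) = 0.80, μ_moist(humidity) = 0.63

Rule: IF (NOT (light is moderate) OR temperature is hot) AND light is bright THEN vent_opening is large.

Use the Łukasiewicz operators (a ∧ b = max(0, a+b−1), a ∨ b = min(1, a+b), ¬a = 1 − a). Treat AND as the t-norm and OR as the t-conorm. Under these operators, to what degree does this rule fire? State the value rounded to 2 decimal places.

firing strength: (¬moderate=1−0.28=0.72 OR hot=0.89) = 1.00; AND[max(0, a+b−1)] with bright=0.35 → w = 0.35

0.35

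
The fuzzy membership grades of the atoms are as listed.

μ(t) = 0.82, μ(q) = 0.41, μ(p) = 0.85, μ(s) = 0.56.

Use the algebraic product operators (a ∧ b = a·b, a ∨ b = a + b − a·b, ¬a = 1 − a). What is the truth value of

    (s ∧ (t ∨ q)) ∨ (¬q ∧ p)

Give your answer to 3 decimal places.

0.751

t ∨ q = a + b − a·b on (0.8200, 0.4100) = 0.8938
s ∧ (t ∨ q) = a·b on (0.5600, 0.8938) = 0.5005
¬q = 1 − 0.4100 = 0.5900
¬q ∧ p = a·b on (0.5900, 0.8500) = 0.5015
(s ∧ (t ∨ q)) ∨ (¬q ∧ p) = a + b − a·b on (0.5005, 0.5015) = 0.7510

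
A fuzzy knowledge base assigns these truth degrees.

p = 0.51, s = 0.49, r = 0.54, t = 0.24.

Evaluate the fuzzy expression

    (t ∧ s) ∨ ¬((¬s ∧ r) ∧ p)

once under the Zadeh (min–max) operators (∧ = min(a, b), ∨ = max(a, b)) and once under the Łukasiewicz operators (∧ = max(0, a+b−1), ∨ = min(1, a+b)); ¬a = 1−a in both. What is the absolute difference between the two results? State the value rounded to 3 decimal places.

Under Zadeh (min–max):
  t ∧ s = min(a, b) on (0.24, 0.49) = 0.24
  ¬s = 1 − 0.49 = 0.51
  ¬s ∧ r = min(a, b) on (0.51, 0.54) = 0.51
  (¬s ∧ r) ∧ p = min(a, b) on (0.51, 0.51) = 0.51
  ¬((¬s ∧ r) ∧ p) = 1 − 0.51 = 0.49
  (t ∧ s) ∨ ¬((¬s ∧ r) ∧ p) = max(a, b) on (0.24, 0.49) = 0.49
  → value = 0.4900
Under Łukasiewicz:
  t ∧ s = max(0, a+b−1) on (0.24, 0.49) = 0.00
  ¬s = 1 − 0.49 = 0.51
  ¬s ∧ r = max(0, a+b−1) on (0.51, 0.54) = 0.05
  (¬s ∧ r) ∧ p = max(0, a+b−1) on (0.05, 0.51) = 0.00
  ¬((¬s ∧ r) ∧ p) = 1 − 0.00 = 1.00
  (t ∧ s) ∨ ¬((¬s ∧ r) ∧ p) = min(1, a+b) on (0.00, 1.00) = 1.00
  → value = 1.0000
|0.4900 − 1.0000| = 0.510

0.510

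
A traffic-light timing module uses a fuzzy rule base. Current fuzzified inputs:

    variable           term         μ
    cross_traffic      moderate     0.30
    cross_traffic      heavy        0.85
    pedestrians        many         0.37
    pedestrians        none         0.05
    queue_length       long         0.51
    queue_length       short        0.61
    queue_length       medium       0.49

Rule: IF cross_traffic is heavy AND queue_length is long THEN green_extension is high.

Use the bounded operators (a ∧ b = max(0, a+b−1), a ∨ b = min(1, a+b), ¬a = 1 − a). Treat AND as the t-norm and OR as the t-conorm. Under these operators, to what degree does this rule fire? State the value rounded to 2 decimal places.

firing strength: heavy=0.85, long=0.51; AND[max(0, a+b−1)] → w = 0.36

0.36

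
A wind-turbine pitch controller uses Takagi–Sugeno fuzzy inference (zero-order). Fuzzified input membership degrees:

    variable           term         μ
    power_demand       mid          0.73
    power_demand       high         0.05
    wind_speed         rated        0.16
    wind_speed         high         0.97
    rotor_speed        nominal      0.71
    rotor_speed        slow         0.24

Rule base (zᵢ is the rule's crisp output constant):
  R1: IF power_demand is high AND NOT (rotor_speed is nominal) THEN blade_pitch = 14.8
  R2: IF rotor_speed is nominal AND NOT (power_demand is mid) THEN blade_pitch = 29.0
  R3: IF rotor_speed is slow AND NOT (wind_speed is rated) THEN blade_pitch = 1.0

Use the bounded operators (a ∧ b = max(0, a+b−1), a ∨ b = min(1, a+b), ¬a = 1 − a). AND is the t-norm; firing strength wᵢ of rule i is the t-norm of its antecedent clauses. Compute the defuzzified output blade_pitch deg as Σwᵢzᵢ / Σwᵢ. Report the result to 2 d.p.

R1 (z=14.8): high=0.05, ¬nominal=1−0.71=0.29; AND[max(0, a+b−1)] → w = 0.00
R2 (z=29.0): nominal=0.71, ¬mid=1−0.73=0.27; AND[max(0, a+b−1)] → w = 0.00
R3 (z=1.0): slow=0.24, ¬rated=1−0.16=0.84; AND[max(0, a+b−1)] → w = 0.08
Weighted average = (0.00·14.8 + 0.00·29.0 + 0.08·1.0) / (0.00 + 0.00 + 0.08)
  = 0.0800 / 0.0800 = 1.00

1.00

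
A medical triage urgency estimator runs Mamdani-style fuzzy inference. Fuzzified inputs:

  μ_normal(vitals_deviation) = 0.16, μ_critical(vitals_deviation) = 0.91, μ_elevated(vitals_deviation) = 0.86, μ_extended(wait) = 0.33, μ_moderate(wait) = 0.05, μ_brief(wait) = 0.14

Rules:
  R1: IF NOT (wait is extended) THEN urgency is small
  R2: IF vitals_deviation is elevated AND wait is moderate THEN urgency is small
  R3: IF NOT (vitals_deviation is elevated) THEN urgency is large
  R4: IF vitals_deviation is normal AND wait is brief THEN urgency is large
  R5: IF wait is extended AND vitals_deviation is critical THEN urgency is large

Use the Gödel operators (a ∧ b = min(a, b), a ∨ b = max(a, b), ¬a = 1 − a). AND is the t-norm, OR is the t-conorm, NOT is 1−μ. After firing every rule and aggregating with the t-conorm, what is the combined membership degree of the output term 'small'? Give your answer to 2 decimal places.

0.67

R1: ¬extended=1−0.33=0.67 → w = 0.67
R2: elevated=0.86, moderate=0.05; AND[min(a, b)] → w = 0.05
R3: ¬elevated=1−0.86=0.14 → w = 0.14
R4: normal=0.16, brief=0.14; AND[min(a, b)] → w = 0.14
R5: extended=0.33, critical=0.91; AND[min(a, b)] → w = 0.33
Rules with consequent 'small': {R1, R2} → strengths 0.67, 0.05
Aggregate via t-conorm [max(a, b)]: 0.67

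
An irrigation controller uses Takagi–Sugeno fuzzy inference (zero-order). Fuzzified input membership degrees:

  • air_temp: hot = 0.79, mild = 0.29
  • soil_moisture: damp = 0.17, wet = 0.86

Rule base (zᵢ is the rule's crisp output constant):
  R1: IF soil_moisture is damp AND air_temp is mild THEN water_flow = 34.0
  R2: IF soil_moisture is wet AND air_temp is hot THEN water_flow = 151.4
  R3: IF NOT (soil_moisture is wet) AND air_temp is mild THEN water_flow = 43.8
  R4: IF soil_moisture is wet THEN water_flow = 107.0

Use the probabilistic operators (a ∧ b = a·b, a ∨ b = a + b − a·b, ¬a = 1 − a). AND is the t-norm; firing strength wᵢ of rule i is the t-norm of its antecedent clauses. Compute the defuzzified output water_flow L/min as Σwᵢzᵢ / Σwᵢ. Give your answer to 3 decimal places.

R1 (z=34.0): damp=0.17, mild=0.29; AND[a·b] → w = 0.0493
R2 (z=151.4): wet=0.86, hot=0.79; AND[a·b] → w = 0.6794
R3 (z=43.8): ¬wet=1−0.86=0.14, mild=0.29; AND[a·b] → w = 0.0406
R4 (z=107.0): wet=0.86 → w = 0.8600
Weighted average = (0.0493·34.0 + 0.6794·151.4 + 0.0406·43.8 + 0.8600·107.0) / (0.0493 + 0.6794 + 0.0406 + 0.8600)
  = 198.3356 / 1.6293 = 121.731

121.731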